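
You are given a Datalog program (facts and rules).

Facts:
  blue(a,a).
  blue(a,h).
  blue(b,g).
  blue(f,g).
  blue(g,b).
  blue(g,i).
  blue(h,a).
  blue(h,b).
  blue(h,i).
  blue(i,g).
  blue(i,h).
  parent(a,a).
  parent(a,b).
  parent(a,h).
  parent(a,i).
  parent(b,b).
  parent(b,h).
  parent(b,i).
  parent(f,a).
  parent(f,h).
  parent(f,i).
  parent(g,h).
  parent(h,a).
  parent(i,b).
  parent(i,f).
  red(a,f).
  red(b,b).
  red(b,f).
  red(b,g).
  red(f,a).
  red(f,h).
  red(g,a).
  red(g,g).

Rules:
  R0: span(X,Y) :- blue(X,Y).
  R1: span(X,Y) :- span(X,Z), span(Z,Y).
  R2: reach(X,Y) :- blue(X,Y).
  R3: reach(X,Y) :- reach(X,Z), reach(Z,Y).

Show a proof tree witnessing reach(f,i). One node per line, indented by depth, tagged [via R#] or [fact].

round 1: derive reach(a,a) via R2 from blue(a,a)
round 1: derive reach(a,h) via R2 from blue(a,h)
round 1: derive reach(b,g) via R2 from blue(b,g)
round 1: derive reach(f,g) via R2 from blue(f,g)
round 1: derive reach(g,b) via R2 from blue(g,b)
round 1: derive reach(g,i) via R2 from blue(g,i)
round 1: derive reach(h,a) via R2 from blue(h,a)
round 1: derive reach(h,b) via R2 from blue(h,b)
round 1: derive reach(h,i) via R2 from blue(h,i)
round 1: derive reach(i,g) via R2 from blue(i,g)
round 1: derive reach(i,h) via R2 from blue(i,h)
round 2: derive reach(a,b) via R3 from reach(a,h), reach(h,b)
round 2: derive reach(a,i) via R3 from reach(a,h), reach(h,i)
round 2: derive reach(b,b) via R3 from reach(b,g), reach(g,b)
round 2: derive reach(b,i) via R3 from reach(b,g), reach(g,i)
round 2: derive reach(f,b) via R3 from reach(f,g), reach(g,b)
round 2: derive reach(f,i) via R3 from reach(f,g), reach(g,i)
round 2: derive reach(g,g) via R3 from reach(g,b), reach(b,g)
round 2: derive reach(g,h) via R3 from reach(g,i), reach(i,h)
round 2: derive reach(h,g) via R3 from reach(h,b), reach(b,g)
round 2: derive reach(h,h) via R3 from reach(h,a), reach(a,h)
round 2: derive reach(i,a) via R3 from reach(i,h), reach(h,a)
round 2: derive reach(i,b) via R3 from reach(i,g), reach(g,b)
round 2: derive reach(i,i) via R3 from reach(i,g), reach(g,i)
round 3: derive reach(a,g) via R3 from reach(a,b), reach(b,g)
round 3: derive reach(b,a) via R3 from reach(b,i), reach(i,a)
round 3: derive reach(b,h) via R3 from reach(b,g), reach(g,h)
round 3: derive reach(f,a) via R3 from reach(f,i), reach(i,a)
round 3: derive reach(f,h) via R3 from reach(f,g), reach(g,h)
round 3: derive reach(g,a) via R3 from reach(g,h), reach(h,a)

reach(f,i)  [via R3]
  reach(f,g)  [via R2]
    blue(f,g)  [fact]
  reach(g,i)  [via R2]
    blue(g,i)  [fact]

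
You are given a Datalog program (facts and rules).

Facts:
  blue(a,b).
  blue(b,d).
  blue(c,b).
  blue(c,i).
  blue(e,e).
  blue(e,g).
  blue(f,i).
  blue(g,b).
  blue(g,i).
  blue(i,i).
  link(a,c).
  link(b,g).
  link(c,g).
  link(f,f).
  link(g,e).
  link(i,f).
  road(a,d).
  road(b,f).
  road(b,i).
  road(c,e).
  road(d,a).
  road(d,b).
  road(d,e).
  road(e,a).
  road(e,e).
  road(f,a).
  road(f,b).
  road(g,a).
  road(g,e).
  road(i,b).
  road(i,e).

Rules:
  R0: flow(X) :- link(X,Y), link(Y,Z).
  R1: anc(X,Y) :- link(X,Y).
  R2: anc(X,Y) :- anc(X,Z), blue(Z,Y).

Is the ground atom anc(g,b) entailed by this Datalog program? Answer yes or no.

round 1: derive anc(a,c) via R1 from link(a,c)
round 1: derive anc(b,g) via R1 from link(b,g)
round 1: derive anc(c,g) via R1 from link(c,g)
round 1: derive anc(f,f) via R1 from link(f,f)
round 1: derive anc(g,e) via R1 from link(g,e)
round 1: derive anc(i,f) via R1 from link(i,f)
round 2: derive anc(a,b) via R2 from anc(a,c), blue(c,b)
round 2: derive anc(a,i) via R2 from anc(a,c), blue(c,i)
round 2: derive anc(b,b) via R2 from anc(b,g), blue(g,b)
round 2: derive anc(b,i) via R2 from anc(b,g), blue(g,i)
round 2: derive anc(c,b) via R2 from anc(c,g), blue(g,b)
round 2: derive anc(c,i) via R2 from anc(c,g), blue(g,i)
round 2: derive anc(f,i) via R2 from anc(f,f), blue(f,i)
round 2: derive anc(g,g) via R2 from anc(g,e), blue(e,g)
round 2: derive anc(i,i) via R2 from anc(i,f), blue(f,i)
round 3: derive anc(a,d) via R2 from anc(a,b), blue(b,d)
round 3: derive anc(b,d) via R2 from anc(b,b), blue(b,d)
round 3: derive anc(c,d) via R2 from anc(c,b), blue(b,d)
round 3: derive anc(g,b) via R2 from anc(g,g), blue(g,b)
round 3: derive anc(g,i) via R2 from anc(g,g), blue(g,i)
round 4: derive anc(g,d) via R2 from anc(g,b), blue(b,d)

yes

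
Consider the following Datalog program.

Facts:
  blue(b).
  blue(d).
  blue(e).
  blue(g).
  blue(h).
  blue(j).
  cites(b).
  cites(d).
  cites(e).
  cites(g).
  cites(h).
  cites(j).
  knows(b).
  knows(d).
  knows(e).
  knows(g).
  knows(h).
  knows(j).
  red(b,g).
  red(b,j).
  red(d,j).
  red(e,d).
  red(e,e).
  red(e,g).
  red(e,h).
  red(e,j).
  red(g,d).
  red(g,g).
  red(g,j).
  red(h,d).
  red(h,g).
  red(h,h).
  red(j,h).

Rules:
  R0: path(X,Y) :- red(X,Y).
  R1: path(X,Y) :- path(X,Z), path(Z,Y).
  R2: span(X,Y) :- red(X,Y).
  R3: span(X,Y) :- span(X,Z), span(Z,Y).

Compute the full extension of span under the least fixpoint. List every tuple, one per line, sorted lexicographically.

span(b,d)
span(b,g)
span(b,h)
span(b,j)
span(d,d)
span(d,g)
span(d,h)
span(d,j)
span(e,d)
span(e,e)
span(e,g)
span(e,h)
span(e,j)
span(g,d)
span(g,g)
span(g,h)
span(g,j)
span(h,d)
span(h,g)
span(h,h)
span(h,j)
span(j,d)
span(j,g)
span(j,h)
span(j,j)

round 1: derive span(b,g) via R2 from red(b,g)
round 1: derive span(b,j) via R2 from red(b,j)
round 1: derive span(d,j) via R2 from red(d,j)
round 1: derive span(e,d) via R2 from red(e,d)
round 1: derive span(e,e) via R2 from red(e,e)
round 1: derive span(e,g) via R2 from red(e,g)
round 1: derive span(e,h) via R2 from red(e,h)
round 1: derive span(e,j) via R2 from red(e,j)
round 1: derive span(g,d) via R2 from red(g,d)
round 1: derive span(g,g) via R2 from red(g,g)
round 1: derive span(g,j) via R2 from red(g,j)
round 1: derive span(h,d) via R2 from red(h,d)
round 1: derive span(h,g) via R2 from red(h,g)
round 1: derive span(h,h) via R2 from red(h,h)
round 1: derive span(j,h) via R2 from red(j,h)
round 2: derive span(b,d) via R3 from span(b,g), span(g,d)
round 2: derive span(b,h) via R3 from span(b,j), span(j,h)
round 2: derive span(d,h) via R3 from span(d,j), span(j,h)
round 2: derive span(g,h) via R3 from span(g,j), span(j,h)
round 2: derive span(h,j) via R3 from span(h,d), span(d,j)
round 2: derive span(j,d) via R3 from span(j,h), span(h,d)
round 2: derive span(j,g) via R3 from span(j,h), span(h,g)
round 3: derive span(d,d) via R3 from span(d,h), span(h,d)
round 3: derive span(d,g) via R3 from span(d,h), span(h,g)
round 3: derive span(j,j) via R3 from span(j,d), span(d,j)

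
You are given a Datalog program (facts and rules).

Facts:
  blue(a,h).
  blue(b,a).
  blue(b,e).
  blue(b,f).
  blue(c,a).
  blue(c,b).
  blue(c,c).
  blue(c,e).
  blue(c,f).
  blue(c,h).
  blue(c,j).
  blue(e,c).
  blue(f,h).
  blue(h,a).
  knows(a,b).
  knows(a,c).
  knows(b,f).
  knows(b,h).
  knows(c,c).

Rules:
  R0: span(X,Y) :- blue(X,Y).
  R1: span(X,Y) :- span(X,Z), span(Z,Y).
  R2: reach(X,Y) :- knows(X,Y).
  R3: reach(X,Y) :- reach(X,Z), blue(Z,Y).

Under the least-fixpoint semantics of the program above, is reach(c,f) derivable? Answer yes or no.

round 1: derive reach(a,b) via R2 from knows(a,b)
round 1: derive reach(a,c) via R2 from knows(a,c)
round 1: derive reach(b,f) via R2 from knows(b,f)
round 1: derive reach(b,h) via R2 from knows(b,h)
round 1: derive reach(c,c) via R2 from knows(c,c)
round 2: derive reach(a,a) via R3 from reach(a,b), blue(b,a)
round 2: derive reach(a,e) via R3 from reach(a,b), blue(b,e)
round 2: derive reach(a,f) via R3 from reach(a,b), blue(b,f)
round 2: derive reach(a,h) via R3 from reach(a,c), blue(c,h)
round 2: derive reach(a,j) via R3 from reach(a,c), blue(c,j)
round 2: derive reach(b,a) via R3 from reach(b,h), blue(h,a)
round 2: derive reach(c,a) via R3 from reach(c,c), blue(c,a)
round 2: derive reach(c,b) via R3 from reach(c,c), blue(c,b)
round 2: derive reach(c,e) via R3 from reach(c,c), blue(c,e)
round 2: derive reach(c,f) via R3 from reach(c,c), blue(c,f)
round 2: derive reach(c,h) via R3 from reach(c,c), blue(c,h)
round 2: derive reach(c,j) via R3 from reach(c,c), blue(c,j)

yes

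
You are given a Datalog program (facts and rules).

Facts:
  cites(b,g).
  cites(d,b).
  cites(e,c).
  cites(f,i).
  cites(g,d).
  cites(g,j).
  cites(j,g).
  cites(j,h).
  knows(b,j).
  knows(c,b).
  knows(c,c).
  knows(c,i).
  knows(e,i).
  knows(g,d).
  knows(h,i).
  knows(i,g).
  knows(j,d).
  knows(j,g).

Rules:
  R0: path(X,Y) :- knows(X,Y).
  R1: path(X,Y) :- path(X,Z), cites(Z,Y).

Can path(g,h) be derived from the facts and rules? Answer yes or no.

yes

round 1: derive path(b,j) via R0 from knows(b,j)
round 1: derive path(c,b) via R0 from knows(c,b)
round 1: derive path(c,c) via R0 from knows(c,c)
round 1: derive path(c,i) via R0 from knows(c,i)
round 1: derive path(e,i) via R0 from knows(e,i)
round 1: derive path(g,d) via R0 from knows(g,d)
round 1: derive path(h,i) via R0 from knows(h,i)
round 1: derive path(i,g) via R0 from knows(i,g)
round 1: derive path(j,d) via R0 from knows(j,d)
round 1: derive path(j,g) via R0 from knows(j,g)
round 2: derive path(b,g) via R1 from path(b,j), cites(j,g)
round 2: derive path(b,h) via R1 from path(b,j), cites(j,h)
round 2: derive path(c,g) via R1 from path(c,b), cites(b,g)
round 2: derive path(g,b) via R1 from path(g,d), cites(d,b)
round 2: derive path(i,d) via R1 from path(i,g), cites(g,d)
round 2: derive path(i,j) via R1 from path(i,g), cites(g,j)
round 2: derive path(j,b) via R1 from path(j,d), cites(d,b)
round 2: derive path(j,j) via R1 from path(j,g), cites(g,j)
round 3: derive path(b,d) via R1 from path(b,g), cites(g,d)
round 3: derive path(c,d) via R1 from path(c,g), cites(g,d)
round 3: derive path(c,j) via R1 from path(c,g), cites(g,j)
round 3: derive path(g,g) via R1 from path(g,b), cites(b,g)
round 3: derive path(i,b) via R1 from path(i,d), cites(d,b)
round 3: derive path(i,h) via R1 from path(i,j), cites(j,h)
round 3: derive path(j,h) via R1 from path(j,j), cites(j,h)
round 4: derive path(b,b) via R1 from path(b,d), cites(d,b)
round 4: derive path(c,h) via R1 from path(c,j), cites(j,h)
round 4: derive path(g,j) via R1 from path(g,g), cites(g,j)
round 5: derive path(g,h) via R1 from path(g,j), cites(j,h)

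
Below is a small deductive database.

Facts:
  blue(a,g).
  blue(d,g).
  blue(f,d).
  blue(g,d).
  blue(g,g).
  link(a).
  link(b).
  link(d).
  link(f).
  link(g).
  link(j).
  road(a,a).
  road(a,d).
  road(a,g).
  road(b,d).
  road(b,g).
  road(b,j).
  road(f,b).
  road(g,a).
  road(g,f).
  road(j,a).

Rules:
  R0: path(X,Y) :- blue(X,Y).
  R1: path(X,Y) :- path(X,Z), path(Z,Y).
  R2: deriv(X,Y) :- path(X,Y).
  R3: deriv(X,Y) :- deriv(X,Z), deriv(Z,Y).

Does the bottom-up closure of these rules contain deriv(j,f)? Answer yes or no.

no

round 1: derive path(a,g) via R0 from blue(a,g)
round 1: derive path(d,g) via R0 from blue(d,g)
round 1: derive path(f,d) via R0 from blue(f,d)
round 1: derive path(g,d) via R0 from blue(g,d)
round 1: derive path(g,g) via R0 from blue(g,g)
round 2: derive path(a,d) via R1 from path(a,g), path(g,d)
round 2: derive path(d,d) via R1 from path(d,g), path(g,d)
round 2: derive path(f,g) via R1 from path(f,d), path(d,g)
round 2: derive deriv(a,g) via R2 from path(a,g)
round 2: derive deriv(d,g) via R2 from path(d,g)
round 2: derive deriv(f,d) via R2 from path(f,d)
round 2: derive deriv(g,d) via R2 from path(g,d)
round 2: derive deriv(g,g) via R2 from path(g,g)
round 3: derive deriv(a,d) via R2 from path(a,d)
round 3: derive deriv(d,d) via R2 from path(d,d)
round 3: derive deriv(f,g) via R2 from path(f,g)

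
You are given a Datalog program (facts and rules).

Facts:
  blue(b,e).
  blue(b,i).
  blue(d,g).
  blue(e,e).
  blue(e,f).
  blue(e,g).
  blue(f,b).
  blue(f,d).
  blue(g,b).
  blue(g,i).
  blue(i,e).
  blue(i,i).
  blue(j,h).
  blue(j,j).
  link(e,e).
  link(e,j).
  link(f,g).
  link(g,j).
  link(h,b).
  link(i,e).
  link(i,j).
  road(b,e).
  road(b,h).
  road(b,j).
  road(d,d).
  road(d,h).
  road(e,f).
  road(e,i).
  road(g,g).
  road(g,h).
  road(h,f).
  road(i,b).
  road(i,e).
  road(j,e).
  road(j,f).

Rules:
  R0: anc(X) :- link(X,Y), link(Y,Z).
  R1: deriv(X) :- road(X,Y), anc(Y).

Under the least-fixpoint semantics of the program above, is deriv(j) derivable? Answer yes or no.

yes

round 1: derive anc(e) via R0 from link(e,e), link(e,e)
round 1: derive anc(f) via R0 from link(f,g), link(g,j)
round 1: derive anc(i) via R0 from link(i,e), link(e,e)
round 2: derive deriv(b) via R1 from road(b,e), anc(e)
round 2: derive deriv(e) via R1 from road(e,f), anc(f)
round 2: derive deriv(h) via R1 from road(h,f), anc(f)
round 2: derive deriv(i) via R1 from road(i,e), anc(e)
round 2: derive deriv(j) via R1 from road(j,e), anc(e)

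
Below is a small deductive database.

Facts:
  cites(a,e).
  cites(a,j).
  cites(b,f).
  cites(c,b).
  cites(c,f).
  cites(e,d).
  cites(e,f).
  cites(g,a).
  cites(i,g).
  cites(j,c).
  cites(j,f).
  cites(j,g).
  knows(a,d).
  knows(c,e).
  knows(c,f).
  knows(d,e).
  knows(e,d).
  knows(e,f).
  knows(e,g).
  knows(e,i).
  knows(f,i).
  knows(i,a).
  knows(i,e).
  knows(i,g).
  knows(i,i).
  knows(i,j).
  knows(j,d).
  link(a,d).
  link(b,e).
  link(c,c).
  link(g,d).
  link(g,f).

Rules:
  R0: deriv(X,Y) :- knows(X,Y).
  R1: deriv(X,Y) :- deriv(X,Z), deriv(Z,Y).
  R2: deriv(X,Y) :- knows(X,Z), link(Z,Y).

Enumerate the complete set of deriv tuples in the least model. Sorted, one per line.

round 1: derive deriv(a,d) via R0 from knows(a,d)
round 1: derive deriv(c,e) via R0 from knows(c,e)
round 1: derive deriv(c,f) via R0 from knows(c,f)
round 1: derive deriv(d,e) via R0 from knows(d,e)
round 1: derive deriv(e,d) via R0 from knows(e,d)
round 1: derive deriv(e,f) via R0 from knows(e,f)
round 1: derive deriv(e,g) via R0 from knows(e,g)
round 1: derive deriv(e,i) via R0 from knows(e,i)
round 1: derive deriv(f,i) via R0 from knows(f,i)
round 1: derive deriv(i,a) via R0 from knows(i,a)
round 1: derive deriv(i,e) via R0 from knows(i,e)
round 1: derive deriv(i,g) via R0 from knows(i,g)
round 1: derive deriv(i,i) via R0 from knows(i,i)
round 1: derive deriv(i,j) via R0 from knows(i,j)
round 1: derive deriv(j,d) via R0 from knows(j,d)
round 1: derive deriv(i,d) via R2 from knows(i,a), link(a,d)
round 1: derive deriv(i,f) via R2 from knows(i,g), link(g,f)
round 2: derive deriv(a,e) via R1 from deriv(a,d), deriv(d,e)
round 2: derive deriv(c,d) via R1 from deriv(c,e), deriv(e,d)
round 2: derive deriv(c,g) via R1 from deriv(c,e), deriv(e,g)
round 2: derive deriv(c,i) via R1 from deriv(c,e), deriv(e,i)
round 2: derive deriv(d,d) via R1 from deriv(d,e), deriv(e,d)
round 2: derive deriv(d,f) via R1 from deriv(d,e), deriv(e,f)
round 2: derive deriv(d,g) via R1 from deriv(d,e), deriv(e,g)
round 2: derive deriv(d,i) via R1 from deriv(d,e), deriv(e,i)
round 2: derive deriv(e,a) via R1 from deriv(e,i), deriv(i,a)
round 2: derive deriv(e,e) via R1 from deriv(e,d), deriv(d,e)
round 2: derive deriv(e,j) via R1 from deriv(e,i), deriv(i,j)
round 2: derive deriv(f,a) via R1 from deriv(f,i), deriv(i,a)
round 2: derive deriv(f,d) via R1 from deriv(f,i), deriv(i,d)
round 2: derive deriv(f,e) via R1 from deriv(f,i), deriv(i,e)
round 2: derive deriv(f,f) via R1 from deriv(f,i), deriv(i,f)
round 2: derive deriv(f,g) via R1 from deriv(f,i), deriv(i,g)
round 2: derive deriv(f,j) via R1 from deriv(f,i), deriv(i,j)
round 2: derive deriv(j,e) via R1 from deriv(j,d), deriv(d,e)
round 3: derive deriv(a,a) via R1 from deriv(a,e), deriv(e,a)
round 3: derive deriv(a,f) via R1 from deriv(a,d), deriv(d,f)
round 3: derive deriv(a,g) via R1 from deriv(a,d), deriv(d,g)
round 3: derive deriv(a,i) via R1 from deriv(a,d), deriv(d,i)
round 3: derive deriv(a,j) via R1 from deriv(a,e), deriv(e,j)
round 3: derive deriv(c,a) via R1 from deriv(c,e), deriv(e,a)
round 3: derive deriv(c,j) via R1 from deriv(c,e), deriv(e,j)
round 3: derive deriv(d,a) via R1 from deriv(d,e), deriv(e,a)
round 3: derive deriv(d,j) via R1 from deriv(d,e), deriv(e,j)
round 3: derive deriv(j,a) via R1 from deriv(j,e), deriv(e,a)
round 3: derive deriv(j,f) via R1 from deriv(j,d), deriv(d,f)
round 3: derive deriv(j,g) via R1 from deriv(j,d), deriv(d,g)
round 3: derive deriv(j,i) via R1 from deriv(j,d), deriv(d,i)
round 3: derive deriv(j,j) via R1 from deriv(j,e), deriv(e,j)

deriv(a,a)
deriv(a,d)
deriv(a,e)
deriv(a,f)
deriv(a,g)
deriv(a,i)
deriv(a,j)
deriv(c,a)
deriv(c,d)
deriv(c,e)
deriv(c,f)
deriv(c,g)
deriv(c,i)
deriv(c,j)
deriv(d,a)
deriv(d,d)
deriv(d,e)
deriv(d,f)
deriv(d,g)
deriv(d,i)
deriv(d,j)
deriv(e,a)
deriv(e,d)
deriv(e,e)
deriv(e,f)
deriv(e,g)
deriv(e,i)
deriv(e,j)
deriv(f,a)
deriv(f,d)
deriv(f,e)
deriv(f,f)
deriv(f,g)
deriv(f,i)
deriv(f,j)
deriv(i,a)
deriv(i,d)
deriv(i,e)
deriv(i,f)
deriv(i,g)
deriv(i,i)
deriv(i,j)
deriv(j,a)
deriv(j,d)
deriv(j,e)
deriv(j,f)
deriv(j,g)
deriv(j,i)
deriv(j,j)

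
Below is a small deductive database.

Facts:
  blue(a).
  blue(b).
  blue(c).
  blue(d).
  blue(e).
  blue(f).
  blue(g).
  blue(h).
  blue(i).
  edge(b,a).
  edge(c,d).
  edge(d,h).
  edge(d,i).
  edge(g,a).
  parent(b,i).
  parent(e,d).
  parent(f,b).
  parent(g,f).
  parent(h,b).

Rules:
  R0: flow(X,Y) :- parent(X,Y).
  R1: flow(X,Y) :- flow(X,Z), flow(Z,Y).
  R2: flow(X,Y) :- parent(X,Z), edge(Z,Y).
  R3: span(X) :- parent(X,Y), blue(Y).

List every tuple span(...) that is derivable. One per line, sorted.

round 1: derive span(b) via R3 from parent(b,i), blue(i)
round 1: derive span(e) via R3 from parent(e,d), blue(d)
round 1: derive span(f) via R3 from parent(f,b), blue(b)
round 1: derive span(g) via R3 from parent(g,f), blue(f)
round 1: derive span(h) via R3 from parent(h,b), blue(b)

span(b)
span(e)
span(f)
span(g)
span(h)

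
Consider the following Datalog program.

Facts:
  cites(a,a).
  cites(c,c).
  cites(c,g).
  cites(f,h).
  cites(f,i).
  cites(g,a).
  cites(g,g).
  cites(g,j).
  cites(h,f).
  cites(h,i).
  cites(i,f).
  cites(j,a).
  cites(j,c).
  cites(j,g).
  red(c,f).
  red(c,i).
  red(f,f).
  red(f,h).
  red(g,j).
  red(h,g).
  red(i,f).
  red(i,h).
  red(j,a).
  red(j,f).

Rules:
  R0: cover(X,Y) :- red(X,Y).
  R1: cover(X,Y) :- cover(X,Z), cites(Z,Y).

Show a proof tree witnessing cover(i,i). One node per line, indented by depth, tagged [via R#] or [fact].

round 1: derive cover(c,f) via R0 from red(c,f)
round 1: derive cover(c,i) via R0 from red(c,i)
round 1: derive cover(f,f) via R0 from red(f,f)
round 1: derive cover(f,h) via R0 from red(f,h)
round 1: derive cover(g,j) via R0 from red(g,j)
round 1: derive cover(h,g) via R0 from red(h,g)
round 1: derive cover(i,f) via R0 from red(i,f)
round 1: derive cover(i,h) via R0 from red(i,h)
round 1: derive cover(j,a) via R0 from red(j,a)
round 1: derive cover(j,f) via R0 from red(j,f)
round 2: derive cover(c,h) via R1 from cover(c,f), cites(f,h)
round 2: derive cover(f,i) via R1 from cover(f,f), cites(f,i)
round 2: derive cover(g,a) via R1 from cover(g,j), cites(j,a)
round 2: derive cover(g,c) via R1 from cover(g,j), cites(j,c)
round 2: derive cover(g,g) via R1 from cover(g,j), cites(j,g)
round 2: derive cover(h,a) via R1 from cover(h,g), cites(g,a)
round 2: derive cover(h,j) via R1 from cover(h,g), cites(g,j)
round 2: derive cover(i,i) via R1 from cover(i,f), cites(f,i)
round 2: derive cover(j,h) via R1 from cover(j,f), cites(f,h)
round 2: derive cover(j,i) via R1 from cover(j,f), cites(f,i)
round 3: derive cover(h,c) via R1 from cover(h,j), cites(j,c)

cover(i,i)  [via R1]
  cover(i,f)  [via R0]
    red(i,f)  [fact]
  cites(f,i)  [fact]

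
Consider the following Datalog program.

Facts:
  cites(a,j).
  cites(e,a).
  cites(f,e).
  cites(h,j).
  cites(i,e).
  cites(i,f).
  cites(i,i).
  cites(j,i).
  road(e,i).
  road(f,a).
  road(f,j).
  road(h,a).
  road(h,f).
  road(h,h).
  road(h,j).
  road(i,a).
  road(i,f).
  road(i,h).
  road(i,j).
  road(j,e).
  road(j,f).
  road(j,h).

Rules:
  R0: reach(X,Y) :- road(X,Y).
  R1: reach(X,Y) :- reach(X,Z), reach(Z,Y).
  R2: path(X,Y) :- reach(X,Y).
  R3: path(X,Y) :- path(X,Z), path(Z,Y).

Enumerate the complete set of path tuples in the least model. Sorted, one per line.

round 1: derive reach(e,i) via R0 from road(e,i)
round 1: derive reach(f,a) via R0 from road(f,a)
round 1: derive reach(f,j) via R0 from road(f,j)
round 1: derive reach(h,a) via R0 from road(h,a)
round 1: derive reach(h,f) via R0 from road(h,f)
round 1: derive reach(h,h) via R0 from road(h,h)
round 1: derive reach(h,j) via R0 from road(h,j)
round 1: derive reach(i,a) via R0 from road(i,a)
round 1: derive reach(i,f) via R0 from road(i,f)
round 1: derive reach(i,h) via R0 from road(i,h)
round 1: derive reach(i,j) via R0 from road(i,j)
round 1: derive reach(j,e) via R0 from road(j,e)
round 1: derive reach(j,f) via R0 from road(j,f)
round 1: derive reach(j,h) via R0 from road(j,h)
round 2: derive reach(e,a) via R1 from reach(e,i), reach(i,a)
round 2: derive reach(e,f) via R1 from reach(e,i), reach(i,f)
round 2: derive reach(e,h) via R1 from reach(e,i), reach(i,h)
round 2: derive reach(e,j) via R1 from reach(e,i), reach(i,j)
round 2: derive reach(f,e) via R1 from reach(f,j), reach(j,e)
round 2: derive reach(f,f) via R1 from reach(f,j), reach(j,f)
round 2: derive reach(f,h) via R1 from reach(f,j), reach(j,h)
round 2: derive reach(h,e) via R1 from reach(h,j), reach(j,e)
round 2: derive reach(i,e) via R1 from reach(i,j), reach(j,e)
round 2: derive reach(j,a) via R1 from reach(j,f), reach(f,a)
round 2: derive reach(j,i) via R1 from reach(j,e), reach(e,i)
round 2: derive reach(j,j) via R1 from reach(j,f), reach(f,j)
round 2: derive path(e,i) via R2 from reach(e,i)
round 2: derive path(f,a) via R2 from reach(f,a)
round 2: derive path(f,j) via R2 from reach(f,j)
round 2: derive path(h,a) via R2 from reach(h,a)
round 2: derive path(h,f) via R2 from reach(h,f)
round 2: derive path(h,h) via R2 from reach(h,h)
round 2: derive path(h,j) via R2 from reach(h,j)
round 2: derive path(i,a) via R2 from reach(i,a)
round 2: derive path(i,f) via R2 from reach(i,f)
round 2: derive path(i,h) via R2 from reach(i,h)
round 2: derive path(i,j) via R2 from reach(i,j)
round 2: derive path(j,e) via R2 from reach(j,e)
round 2: derive path(j,f) via R2 from reach(j,f)
round 2: derive path(j,h) via R2 from reach(j,h)
round 3: derive reach(e,e) via R1 from reach(e,f), reach(f,e)
round 3: derive reach(f,i) via R1 from reach(f,e), reach(e,i)
round 3: derive reach(h,i) via R1 from reach(h,e), reach(e,i)
round 3: derive reach(i,i) via R1 from reach(i,e), reach(e,i)
round 3: derive path(e,a) via R2 from reach(e,a)
round 3: derive path(e,f) via R2 from reach(e,f)
round 3: derive path(e,h) via R2 from reach(e,h)
round 3: derive path(e,j) via R2 from reach(e,j)
round 3: derive path(f,e) via R2 from reach(f,e)
round 3: derive path(f,f) via R2 from reach(f,f)
round 3: derive path(f,h) via R2 from reach(f,h)
round 3: derive path(h,e) via R2 from reach(h,e)
round 3: derive path(i,e) via R2 from reach(i,e)
round 3: derive path(j,a) via R2 from reach(j,a)
round 3: derive path(j,i) via R2 from reach(j,i)
round 3: derive path(j,j) via R2 from reach(j,j)
round 4: derive path(e,e) via R2 from reach(e,e)
round 4: derive path(f,i) via R2 from reach(f,i)
round 4: derive path(h,i) via R2 from reach(h,i)
round 4: derive path(i,i) via R2 from reach(i,i)

path(e,a)
path(e,e)
path(e,f)
path(e,h)
path(e,i)
path(e,j)
path(f,a)
path(f,e)
path(f,f)
path(f,h)
path(f,i)
path(f,j)
path(h,a)
path(h,e)
path(h,f)
path(h,h)
path(h,i)
path(h,j)
path(i,a)
path(i,e)
path(i,f)
path(i,h)
path(i,i)
path(i,j)
path(j,a)
path(j,e)
path(j,f)
path(j,h)
path(j,i)
path(j,j)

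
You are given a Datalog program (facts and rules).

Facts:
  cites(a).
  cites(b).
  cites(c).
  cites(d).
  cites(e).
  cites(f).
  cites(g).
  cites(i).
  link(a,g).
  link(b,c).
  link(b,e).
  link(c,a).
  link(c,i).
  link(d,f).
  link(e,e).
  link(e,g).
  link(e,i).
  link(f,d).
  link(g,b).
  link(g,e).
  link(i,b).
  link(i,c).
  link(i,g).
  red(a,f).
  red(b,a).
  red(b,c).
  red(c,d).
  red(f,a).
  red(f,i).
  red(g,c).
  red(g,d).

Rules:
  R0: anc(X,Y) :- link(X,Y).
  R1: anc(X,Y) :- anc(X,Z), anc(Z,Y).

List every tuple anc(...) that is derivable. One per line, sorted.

anc(a,a)
anc(a,b)
anc(a,c)
anc(a,e)
anc(a,g)
anc(a,i)
anc(b,a)
anc(b,b)
anc(b,c)
anc(b,e)
anc(b,g)
anc(b,i)
anc(c,a)
anc(c,b)
anc(c,c)
anc(c,e)
anc(c,g)
anc(c,i)
anc(d,d)
anc(d,f)
anc(e,a)
anc(e,b)
anc(e,c)
anc(e,e)
anc(e,g)
anc(e,i)
anc(f,d)
anc(f,f)
anc(g,a)
anc(g,b)
anc(g,c)
anc(g,e)
anc(g,g)
anc(g,i)
anc(i,a)
anc(i,b)
anc(i,c)
anc(i,e)
anc(i,g)
anc(i,i)

round 1: derive anc(a,g) via R0 from link(a,g)
round 1: derive anc(b,c) via R0 from link(b,c)
round 1: derive anc(b,e) via R0 from link(b,e)
round 1: derive anc(c,a) via R0 from link(c,a)
round 1: derive anc(c,i) via R0 from link(c,i)
round 1: derive anc(d,f) via R0 from link(d,f)
round 1: derive anc(e,e) via R0 from link(e,e)
round 1: derive anc(e,g) via R0 from link(e,g)
round 1: derive anc(e,i) via R0 from link(e,i)
round 1: derive anc(f,d) via R0 from link(f,d)
round 1: derive anc(g,b) via R0 from link(g,b)
round 1: derive anc(g,e) via R0 from link(g,e)
round 1: derive anc(i,b) via R0 from link(i,b)
round 1: derive anc(i,c) via R0 from link(i,c)
round 1: derive anc(i,g) via R0 from link(i,g)
round 2: derive anc(a,b) via R1 from anc(a,g), anc(g,b)
round 2: derive anc(a,e) via R1 from anc(a,g), anc(g,e)
round 2: derive anc(b,a) via R1 from anc(b,c), anc(c,a)
round 2: derive anc(b,g) via R1 from anc(b,e), anc(e,g)
round 2: derive anc(b,i) via R1 from anc(b,c), anc(c,i)
round 2: derive anc(c,b) via R1 from anc(c,i), anc(i,b)
round 2: derive anc(c,c) via R1 from anc(c,i), anc(i,c)
round 2: derive anc(c,g) via R1 from anc(c,a), anc(a,g)
round 2: derive anc(d,d) via R1 from anc(d,f), anc(f,d)
round 2: derive anc(e,b) via R1 from anc(e,g), anc(g,b)
round 2: derive anc(e,c) via R1 from anc(e,i), anc(i,c)
round 2: derive anc(f,f) via R1 from anc(f,d), anc(d,f)
round 2: derive anc(g,c) via R1 from anc(g,b), anc(b,c)
round 2: derive anc(g,g) via R1 from anc(g,e), anc(e,g)
round 2: derive anc(g,i) via R1 from anc(g,e), anc(e,i)
round 2: derive anc(i,a) via R1 from anc(i,c), anc(c,a)
round 2: derive anc(i,e) via R1 from anc(i,b), anc(b,e)
round 2: derive anc(i,i) via R1 from anc(i,c), anc(c,i)
round 3: derive anc(a,a) via R1 from anc(a,b), anc(b,a)
round 3: derive anc(a,c) via R1 from anc(a,b), anc(b,c)
round 3: derive anc(a,i) via R1 from anc(a,b), anc(b,i)
round 3: derive anc(b,b) via R1 from anc(b,a), anc(a,b)
round 3: derive anc(c,e) via R1 from anc(c,a), anc(a,e)
round 3: derive anc(e,a) via R1 from anc(e,b), anc(b,a)
round 3: derive anc(g,a) via R1 from anc(g,b), anc(b,a)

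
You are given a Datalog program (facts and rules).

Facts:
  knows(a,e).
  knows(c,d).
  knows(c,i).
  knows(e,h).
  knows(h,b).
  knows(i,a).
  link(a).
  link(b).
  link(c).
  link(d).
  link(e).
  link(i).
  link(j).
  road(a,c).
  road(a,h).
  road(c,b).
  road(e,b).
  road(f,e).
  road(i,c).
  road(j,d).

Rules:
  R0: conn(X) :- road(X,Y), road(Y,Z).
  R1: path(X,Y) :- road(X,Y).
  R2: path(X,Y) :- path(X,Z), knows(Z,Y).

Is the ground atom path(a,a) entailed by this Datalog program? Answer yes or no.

round 1: derive path(a,c) via R1 from road(a,c)
round 1: derive path(a,h) via R1 from road(a,h)
round 1: derive path(c,b) via R1 from road(c,b)
round 1: derive path(e,b) via R1 from road(e,b)
round 1: derive path(f,e) via R1 from road(f,e)
round 1: derive path(i,c) via R1 from road(i,c)
round 1: derive path(j,d) via R1 from road(j,d)
round 2: derive path(a,b) via R2 from path(a,h), knows(h,b)
round 2: derive path(a,d) via R2 from path(a,c), knows(c,d)
round 2: derive path(a,i) via R2 from path(a,c), knows(c,i)
round 2: derive path(f,h) via R2 from path(f,e), knows(e,h)
round 2: derive path(i,d) via R2 from path(i,c), knows(c,d)
round 2: derive path(i,i) via R2 from path(i,c), knows(c,i)
round 3: derive path(a,a) via R2 from path(a,i), knows(i,a)
round 3: derive path(f,b) via R2 from path(f,h), knows(h,b)
round 3: derive path(i,a) via R2 from path(i,i), knows(i,a)
round 4: derive path(a,e) via R2 from path(a,a), knows(a,e)
round 4: derive path(i,e) via R2 from path(i,a), knows(a,e)
round 5: derive path(i,h) via R2 from path(i,e), knows(e,h)
round 6: derive path(i,b) via R2 from path(i,h), knows(h,b)

yes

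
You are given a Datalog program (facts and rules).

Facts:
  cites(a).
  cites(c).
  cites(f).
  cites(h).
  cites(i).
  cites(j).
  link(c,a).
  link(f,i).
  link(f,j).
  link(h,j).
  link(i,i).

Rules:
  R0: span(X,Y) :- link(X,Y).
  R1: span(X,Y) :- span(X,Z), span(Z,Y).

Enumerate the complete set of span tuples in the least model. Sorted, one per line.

round 1: derive span(c,a) via R0 from link(c,a)
round 1: derive span(f,i) via R0 from link(f,i)
round 1: derive span(f,j) via R0 from link(f,j)
round 1: derive span(h,j) via R0 from link(h,j)
round 1: derive span(i,i) via R0 from link(i,i)

span(c,a)
span(f,i)
span(f,j)
span(h,j)
span(i,i)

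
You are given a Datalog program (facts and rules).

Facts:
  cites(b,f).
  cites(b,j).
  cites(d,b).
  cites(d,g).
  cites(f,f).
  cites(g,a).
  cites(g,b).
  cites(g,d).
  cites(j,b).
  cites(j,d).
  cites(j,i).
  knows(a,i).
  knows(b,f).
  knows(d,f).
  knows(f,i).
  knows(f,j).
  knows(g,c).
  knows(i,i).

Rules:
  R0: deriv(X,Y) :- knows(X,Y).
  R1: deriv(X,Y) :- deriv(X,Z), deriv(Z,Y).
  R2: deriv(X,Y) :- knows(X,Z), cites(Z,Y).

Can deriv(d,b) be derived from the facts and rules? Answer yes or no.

round 1: derive deriv(a,i) via R0 from knows(a,i)
round 1: derive deriv(b,f) via R0 from knows(b,f)
round 1: derive deriv(d,f) via R0 from knows(d,f)
round 1: derive deriv(f,i) via R0 from knows(f,i)
round 1: derive deriv(f,j) via R0 from knows(f,j)
round 1: derive deriv(g,c) via R0 from knows(g,c)
round 1: derive deriv(i,i) via R0 from knows(i,i)
round 1: derive deriv(f,b) via R2 from knows(f,j), cites(j,b)
round 1: derive deriv(f,d) via R2 from knows(f,j), cites(j,d)
round 2: derive deriv(b,b) via R1 from deriv(b,f), deriv(f,b)
round 2: derive deriv(b,d) via R1 from deriv(b,f), deriv(f,d)
round 2: derive deriv(b,i) via R1 from deriv(b,f), deriv(f,i)
round 2: derive deriv(b,j) via R1 from deriv(b,f), deriv(f,j)
round 2: derive deriv(d,b) via R1 from deriv(d,f), deriv(f,b)
round 2: derive deriv(d,d) via R1 from deriv(d,f), deriv(f,d)
round 2: derive deriv(d,i) via R1 from deriv(d,f), deriv(f,i)
round 2: derive deriv(d,j) via R1 from deriv(d,f), deriv(f,j)
round 2: derive deriv(f,f) via R1 from deriv(f,b), deriv(b,f)

yes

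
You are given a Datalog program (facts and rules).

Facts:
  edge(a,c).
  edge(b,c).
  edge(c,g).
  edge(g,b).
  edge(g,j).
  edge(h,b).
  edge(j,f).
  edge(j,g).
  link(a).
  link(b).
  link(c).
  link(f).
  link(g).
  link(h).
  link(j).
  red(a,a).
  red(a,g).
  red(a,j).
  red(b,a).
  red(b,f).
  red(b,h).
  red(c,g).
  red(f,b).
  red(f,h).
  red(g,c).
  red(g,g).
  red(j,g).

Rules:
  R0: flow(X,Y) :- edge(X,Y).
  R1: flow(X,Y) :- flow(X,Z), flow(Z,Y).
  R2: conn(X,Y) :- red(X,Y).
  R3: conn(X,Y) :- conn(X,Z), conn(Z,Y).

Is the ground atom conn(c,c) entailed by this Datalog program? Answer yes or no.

yes

round 1: derive conn(a,a) via R2 from red(a,a)
round 1: derive conn(a,g) via R2 from red(a,g)
round 1: derive conn(a,j) via R2 from red(a,j)
round 1: derive conn(b,a) via R2 from red(b,a)
round 1: derive conn(b,f) via R2 from red(b,f)
round 1: derive conn(b,h) via R2 from red(b,h)
round 1: derive conn(c,g) via R2 from red(c,g)
round 1: derive conn(f,b) via R2 from red(f,b)
round 1: derive conn(f,h) via R2 from red(f,h)
round 1: derive conn(g,c) via R2 from red(g,c)
round 1: derive conn(g,g) via R2 from red(g,g)
round 1: derive conn(j,g) via R2 from red(j,g)
round 2: derive conn(a,c) via R3 from conn(a,g), conn(g,c)
round 2: derive conn(b,b) via R3 from conn(b,f), conn(f,b)
round 2: derive conn(b,g) via R3 from conn(b,a), conn(a,g)
round 2: derive conn(b,j) via R3 from conn(b,a), conn(a,j)
round 2: derive conn(c,c) via R3 from conn(c,g), conn(g,c)
round 2: derive conn(f,a) via R3 from conn(f,b), conn(b,a)
round 2: derive conn(f,f) via R3 from conn(f,b), conn(b,f)
round 2: derive conn(j,c) via R3 from conn(j,g), conn(g,c)
round 3: derive conn(b,c) via R3 from conn(b,a), conn(a,c)
round 3: derive conn(f,c) via R3 from conn(f,a), conn(a,c)
round 3: derive conn(f,g) via R3 from conn(f,a), conn(a,g)
round 3: derive conn(f,j) via R3 from conn(f,a), conn(a,j)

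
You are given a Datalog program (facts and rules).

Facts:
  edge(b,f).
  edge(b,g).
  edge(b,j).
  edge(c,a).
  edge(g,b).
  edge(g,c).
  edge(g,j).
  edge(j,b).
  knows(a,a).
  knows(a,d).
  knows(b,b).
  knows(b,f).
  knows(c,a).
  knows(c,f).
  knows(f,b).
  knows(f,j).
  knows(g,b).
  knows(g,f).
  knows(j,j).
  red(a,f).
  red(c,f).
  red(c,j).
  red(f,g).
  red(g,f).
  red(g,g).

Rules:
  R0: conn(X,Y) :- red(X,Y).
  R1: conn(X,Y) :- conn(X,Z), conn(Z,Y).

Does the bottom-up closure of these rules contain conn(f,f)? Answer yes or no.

round 1: derive conn(a,f) via R0 from red(a,f)
round 1: derive conn(c,f) via R0 from red(c,f)
round 1: derive conn(c,j) via R0 from red(c,j)
round 1: derive conn(f,g) via R0 from red(f,g)
round 1: derive conn(g,f) via R0 from red(g,f)
round 1: derive conn(g,g) via R0 from red(g,g)
round 2: derive conn(a,g) via R1 from conn(a,f), conn(f,g)
round 2: derive conn(c,g) via R1 from conn(c,f), conn(f,g)
round 2: derive conn(f,f) via R1 from conn(f,g), conn(g,f)

yes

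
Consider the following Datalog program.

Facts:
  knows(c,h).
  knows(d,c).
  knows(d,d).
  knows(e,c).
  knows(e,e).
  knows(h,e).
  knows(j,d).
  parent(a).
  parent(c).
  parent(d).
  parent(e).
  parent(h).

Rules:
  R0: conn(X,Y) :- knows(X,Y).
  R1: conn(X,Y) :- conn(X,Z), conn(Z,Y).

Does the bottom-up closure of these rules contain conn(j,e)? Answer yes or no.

yes

round 1: derive conn(c,h) via R0 from knows(c,h)
round 1: derive conn(d,c) via R0 from knows(d,c)
round 1: derive conn(d,d) via R0 from knows(d,d)
round 1: derive conn(e,c) via R0 from knows(e,c)
round 1: derive conn(e,e) via R0 from knows(e,e)
round 1: derive conn(h,e) via R0 from knows(h,e)
round 1: derive conn(j,d) via R0 from knows(j,d)
round 2: derive conn(c,e) via R1 from conn(c,h), conn(h,e)
round 2: derive conn(d,h) via R1 from conn(d,c), conn(c,h)
round 2: derive conn(e,h) via R1 from conn(e,c), conn(c,h)
round 2: derive conn(h,c) via R1 from conn(h,e), conn(e,c)
round 2: derive conn(j,c) via R1 from conn(j,d), conn(d,c)
round 3: derive conn(c,c) via R1 from conn(c,e), conn(e,c)
round 3: derive conn(d,e) via R1 from conn(d,c), conn(c,e)
round 3: derive conn(h,h) via R1 from conn(h,c), conn(c,h)
round 3: derive conn(j,e) via R1 from conn(j,c), conn(c,e)
round 3: derive conn(j,h) via R1 from conn(j,c), conn(c,h)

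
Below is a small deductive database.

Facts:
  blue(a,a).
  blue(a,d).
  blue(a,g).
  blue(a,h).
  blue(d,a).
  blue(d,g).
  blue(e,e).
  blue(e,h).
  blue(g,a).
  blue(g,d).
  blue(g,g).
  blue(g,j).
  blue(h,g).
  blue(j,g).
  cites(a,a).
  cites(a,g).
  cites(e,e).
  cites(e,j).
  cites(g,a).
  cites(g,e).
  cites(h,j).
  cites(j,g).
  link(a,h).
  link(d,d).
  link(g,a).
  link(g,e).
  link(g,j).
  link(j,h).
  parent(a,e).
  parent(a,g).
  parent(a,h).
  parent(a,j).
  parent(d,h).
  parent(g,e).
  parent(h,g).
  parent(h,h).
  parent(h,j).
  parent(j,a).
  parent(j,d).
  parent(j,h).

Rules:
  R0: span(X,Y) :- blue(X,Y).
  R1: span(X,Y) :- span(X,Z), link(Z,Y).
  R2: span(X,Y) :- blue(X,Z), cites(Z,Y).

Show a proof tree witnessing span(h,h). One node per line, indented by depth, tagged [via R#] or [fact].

span(h,h)  [via R1]
  span(h,a)  [via R2]
    blue(h,g)  [fact]
    cites(g,a)  [fact]
  link(a,h)  [fact]

round 1: derive span(a,a) via R0 from blue(a,a)
round 1: derive span(a,d) via R0 from blue(a,d)
round 1: derive span(a,g) via R0 from blue(a,g)
round 1: derive span(a,h) via R0 from blue(a,h)
round 1: derive span(d,a) via R0 from blue(d,a)
round 1: derive span(d,g) via R0 from blue(d,g)
round 1: derive span(e,e) via R0 from blue(e,e)
round 1: derive span(e,h) via R0 from blue(e,h)
round 1: derive span(g,a) via R0 from blue(g,a)
round 1: derive span(g,d) via R0 from blue(g,d)
round 1: derive span(g,g) via R0 from blue(g,g)
round 1: derive span(g,j) via R0 from blue(g,j)
round 1: derive span(h,g) via R0 from blue(h,g)
round 1: derive span(j,g) via R0 from blue(j,g)
round 1: derive span(a,e) via R2 from blue(a,g), cites(g,e)
round 1: derive span(a,j) via R2 from blue(a,h), cites(h,j)
round 1: derive span(d,e) via R2 from blue(d,g), cites(g,e)
round 1: derive span(e,j) via R2 from blue(e,e), cites(e,j)
round 1: derive span(g,e) via R2 from blue(g,g), cites(g,e)
round 1: derive span(h,a) via R2 from blue(h,g), cites(g,a)
round 1: derive span(h,e) via R2 from blue(h,g), cites(g,e)
round 1: derive span(j,a) via R2 from blue(j,g), cites(g,a)
round 1: derive span(j,e) via R2 from blue(j,g), cites(g,e)
round 2: derive span(d,h) via R1 from span(d,a), link(a,h)
round 2: derive span(d,j) via R1 from span(d,g), link(g,j)
round 2: derive span(g,h) via R1 from span(g,a), link(a,h)
round 2: derive span(h,h) via R1 from span(h,a), link(a,h)
round 2: derive span(h,j) via R1 from span(h,g), link(g,j)
round 2: derive span(j,h) via R1 from span(j,a), link(a,h)
round 2: derive span(j,j) via R1 from span(j,g), link(g,j)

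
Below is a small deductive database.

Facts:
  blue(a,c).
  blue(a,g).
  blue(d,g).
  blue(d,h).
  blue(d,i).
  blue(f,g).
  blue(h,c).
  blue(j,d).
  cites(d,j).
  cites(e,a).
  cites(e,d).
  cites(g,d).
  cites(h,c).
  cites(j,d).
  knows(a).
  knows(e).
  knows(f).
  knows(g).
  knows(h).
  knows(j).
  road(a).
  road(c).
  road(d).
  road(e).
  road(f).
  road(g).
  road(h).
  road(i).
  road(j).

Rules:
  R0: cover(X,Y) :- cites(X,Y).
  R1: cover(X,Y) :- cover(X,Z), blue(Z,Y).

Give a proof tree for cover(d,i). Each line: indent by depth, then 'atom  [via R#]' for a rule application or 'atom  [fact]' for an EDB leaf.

cover(d,i)  [via R1]
  cover(d,d)  [via R1]
    cover(d,j)  [via R0]
      cites(d,j)  [fact]
    blue(j,d)  [fact]
  blue(d,i)  [fact]

round 1: derive cover(d,j) via R0 from cites(d,j)
round 1: derive cover(e,a) via R0 from cites(e,a)
round 1: derive cover(e,d) via R0 from cites(e,d)
round 1: derive cover(g,d) via R0 from cites(g,d)
round 1: derive cover(h,c) via R0 from cites(h,c)
round 1: derive cover(j,d) via R0 from cites(j,d)
round 2: derive cover(d,d) via R1 from cover(d,j), blue(j,d)
round 2: derive cover(e,c) via R1 from cover(e,a), blue(a,c)
round 2: derive cover(e,g) via R1 from cover(e,a), blue(a,g)
round 2: derive cover(e,h) via R1 from cover(e,d), blue(d,h)
round 2: derive cover(e,i) via R1 from cover(e,d), blue(d,i)
round 2: derive cover(g,g) via R1 from cover(g,d), blue(d,g)
round 2: derive cover(g,h) via R1 from cover(g,d), blue(d,h)
round 2: derive cover(g,i) via R1 from cover(g,d), blue(d,i)
round 2: derive cover(j,g) via R1 from cover(j,d), blue(d,g)
round 2: derive cover(j,h) via R1 from cover(j,d), blue(d,h)
round 2: derive cover(j,i) via R1 from cover(j,d), blue(d,i)
round 3: derive cover(d,g) via R1 from cover(d,d), blue(d,g)
round 3: derive cover(d,h) via R1 from cover(d,d), blue(d,h)
round 3: derive cover(d,i) via R1 from cover(d,d), blue(d,i)
round 3: derive cover(g,c) via R1 from cover(g,h), blue(h,c)
round 3: derive cover(j,c) via R1 from cover(j,h), blue(h,c)
round 4: derive cover(d,c) via R1 from cover(d,h), blue(h,c)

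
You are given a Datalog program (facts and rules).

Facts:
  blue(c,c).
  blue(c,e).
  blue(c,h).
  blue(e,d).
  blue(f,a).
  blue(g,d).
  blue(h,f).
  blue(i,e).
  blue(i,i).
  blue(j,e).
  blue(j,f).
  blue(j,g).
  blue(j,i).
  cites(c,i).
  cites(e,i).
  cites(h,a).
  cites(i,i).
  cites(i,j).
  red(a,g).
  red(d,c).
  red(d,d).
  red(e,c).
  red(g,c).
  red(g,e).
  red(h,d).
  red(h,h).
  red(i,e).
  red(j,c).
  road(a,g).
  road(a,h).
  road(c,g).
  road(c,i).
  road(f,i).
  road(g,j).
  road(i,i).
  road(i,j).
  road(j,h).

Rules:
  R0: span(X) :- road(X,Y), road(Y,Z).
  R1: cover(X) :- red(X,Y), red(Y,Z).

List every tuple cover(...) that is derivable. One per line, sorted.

cover(a)
cover(d)
cover(g)
cover(h)
cover(i)

round 1: derive cover(a) via R1 from red(a,g), red(g,c)
round 1: derive cover(d) via R1 from red(d,d), red(d,c)
round 1: derive cover(g) via R1 from red(g,e), red(e,c)
round 1: derive cover(h) via R1 from red(h,d), red(d,c)
round 1: derive cover(i) via R1 from red(i,e), red(e,c)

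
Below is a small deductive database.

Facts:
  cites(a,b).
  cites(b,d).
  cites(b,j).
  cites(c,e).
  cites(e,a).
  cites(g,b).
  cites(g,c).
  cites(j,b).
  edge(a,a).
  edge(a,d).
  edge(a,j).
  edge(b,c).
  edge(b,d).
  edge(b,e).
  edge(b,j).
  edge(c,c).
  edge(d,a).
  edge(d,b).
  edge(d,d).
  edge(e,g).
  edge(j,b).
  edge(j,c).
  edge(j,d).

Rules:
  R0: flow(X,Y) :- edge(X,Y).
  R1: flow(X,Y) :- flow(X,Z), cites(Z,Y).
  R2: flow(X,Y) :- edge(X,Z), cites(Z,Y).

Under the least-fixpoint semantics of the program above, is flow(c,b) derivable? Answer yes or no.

round 1: derive flow(a,a) via R0 from edge(a,a)
round 1: derive flow(a,d) via R0 from edge(a,d)
round 1: derive flow(a,j) via R0 from edge(a,j)
round 1: derive flow(b,c) via R0 from edge(b,c)
round 1: derive flow(b,d) via R0 from edge(b,d)
round 1: derive flow(b,e) via R0 from edge(b,e)
round 1: derive flow(b,j) via R0 from edge(b,j)
round 1: derive flow(c,c) via R0 from edge(c,c)
round 1: derive flow(d,a) via R0 from edge(d,a)
round 1: derive flow(d,b) via R0 from edge(d,b)
round 1: derive flow(d,d) via R0 from edge(d,d)
round 1: derive flow(e,g) via R0 from edge(e,g)
round 1: derive flow(j,b) via R0 from edge(j,b)
round 1: derive flow(j,c) via R0 from edge(j,c)
round 1: derive flow(j,d) via R0 from edge(j,d)
round 1: derive flow(a,b) via R2 from edge(a,a), cites(a,b)
round 1: derive flow(b,a) via R2 from edge(b,e), cites(e,a)
round 1: derive flow(b,b) via R2 from edge(b,j), cites(j,b)
round 1: derive flow(c,e) via R2 from edge(c,c), cites(c,e)
round 1: derive flow(d,j) via R2 from edge(d,b), cites(b,j)
round 1: derive flow(e,b) via R2 from edge(e,g), cites(g,b)
round 1: derive flow(e,c) via R2 from edge(e,g), cites(g,c)
round 1: derive flow(j,e) via R2 from edge(j,c), cites(c,e)
round 1: derive flow(j,j) via R2 from edge(j,b), cites(b,j)
round 2: derive flow(c,a) via R1 from flow(c,e), cites(e,a)
round 2: derive flow(e,d) via R1 from flow(e,b), cites(b,d)
round 2: derive flow(e,e) via R1 from flow(e,c), cites(c,e)
round 2: derive flow(e,j) via R1 from flow(e,b), cites(b,j)
round 2: derive flow(j,a) via R1 from flow(j,e), cites(e,a)
round 3: derive flow(c,b) via R1 from flow(c,a), cites(a,b)
round 3: derive flow(e,a) via R1 from flow(e,e), cites(e,a)
round 4: derive flow(c,d) via R1 from flow(c,b), cites(b,d)
round 4: derive flow(c,j) via R1 from flow(c,b), cites(b,j)

yes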